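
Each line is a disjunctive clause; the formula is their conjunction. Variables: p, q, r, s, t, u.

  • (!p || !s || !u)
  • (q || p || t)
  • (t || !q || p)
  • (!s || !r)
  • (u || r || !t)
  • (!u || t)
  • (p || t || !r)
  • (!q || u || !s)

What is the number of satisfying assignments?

19

Split on t, then p.
  t=T, p=T: q free; 3 ways for (r,s,u) × 2^1 = 6.
  t=T, p=F: q free; 4 ways for (r,s,u) × 2^1 = 8.
  t=F, p=T: 5 of the 16 assignments to (q,r,s,u) work.
  t=F, p=F: a clause becomes empty — 0.
Total: 6 + 8 + 5 + 0 = 19.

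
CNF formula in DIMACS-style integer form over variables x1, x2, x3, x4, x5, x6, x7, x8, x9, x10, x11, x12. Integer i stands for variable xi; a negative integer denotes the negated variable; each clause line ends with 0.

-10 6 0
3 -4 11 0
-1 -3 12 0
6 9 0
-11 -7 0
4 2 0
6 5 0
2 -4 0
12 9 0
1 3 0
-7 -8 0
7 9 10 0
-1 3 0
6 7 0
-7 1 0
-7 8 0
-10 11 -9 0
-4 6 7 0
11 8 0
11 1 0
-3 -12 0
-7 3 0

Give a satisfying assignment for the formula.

Pure literal: x2 appears only positively; assign x2 = True.
x6 occurs only positively in the remaining clauses — set x6 = True.
Try x1 = False.
  then x3 is forced to True.
  then x7 is forced to False.
  then x11 is forced to True.
  then x12 is forced to False.
  then x9 is forced to True.
x4, x5, x8, x10 are now unconstrained; take x4 = False, x5 = False, x8 = True, x10 = False.

x1 = 0, x2 = 1, x3 = 1, x4 = 0, x5 = 0, x6 = 1, x7 = 0, x8 = 1, x9 = 1, x10 = 0, x11 = 1, x12 = 0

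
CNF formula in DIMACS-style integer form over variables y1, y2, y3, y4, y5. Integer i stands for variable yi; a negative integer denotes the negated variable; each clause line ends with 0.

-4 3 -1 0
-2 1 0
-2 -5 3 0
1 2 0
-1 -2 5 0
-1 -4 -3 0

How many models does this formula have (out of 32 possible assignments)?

The models are:
  y1=1 y2=0 y3=0 y4=0 y5=0
  y1=1 y2=0 y3=0 y4=0 y5=1
  y1=1 y2=0 y3=1 y4=0 y5=0
  y1=1 y2=0 y3=1 y4=0 y5=1
  y1=1 y2=1 y3=1 y4=0 y5=1
That's 5 in total.

5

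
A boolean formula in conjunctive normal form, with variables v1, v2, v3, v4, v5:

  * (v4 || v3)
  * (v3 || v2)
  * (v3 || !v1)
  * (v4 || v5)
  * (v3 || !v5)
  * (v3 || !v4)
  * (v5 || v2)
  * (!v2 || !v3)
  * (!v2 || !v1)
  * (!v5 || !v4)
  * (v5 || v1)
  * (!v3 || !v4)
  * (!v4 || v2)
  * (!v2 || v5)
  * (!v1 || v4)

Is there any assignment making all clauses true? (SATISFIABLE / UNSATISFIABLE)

SATISFIABLE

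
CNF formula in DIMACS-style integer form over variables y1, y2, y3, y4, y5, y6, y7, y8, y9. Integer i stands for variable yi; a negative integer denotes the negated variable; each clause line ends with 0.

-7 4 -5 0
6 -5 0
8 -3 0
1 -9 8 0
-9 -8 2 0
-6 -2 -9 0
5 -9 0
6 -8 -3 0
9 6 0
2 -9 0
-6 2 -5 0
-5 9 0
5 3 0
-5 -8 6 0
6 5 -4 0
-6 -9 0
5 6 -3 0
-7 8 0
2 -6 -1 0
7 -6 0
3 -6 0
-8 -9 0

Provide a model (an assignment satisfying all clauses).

y1=False, y2=False, y3=True, y4=True, y5=False, y6=True, y7=True, y8=True, y9=False

Branch on y1: take y1 = False.
Set y2 = False and propagate.
  then y9 is forced to False.
  then y6 is forced to True.
  then y5 is forced to False.
  then y3 is forced to True.
  then y8 is forced to True.
  then y7 is forced to True.
y4 is now unconstrained; take y4 = True.
Check each clause:
  1. (y4 || !y7 || !y5) — !y5 is true.
  2. (y6 || !y5) — !y5 is true.
  3. (!y3 || y8) — y8 is true.
  4. (y1 || !y9 || y8) — y8 is true.
  5. (!y8 || !y9 || y2) — !y9 is true.
  6. (!y9 || !y2 || !y6) — !y2 is true.
  7. (!y9 || y5) — !y9 is true.
  8. (!y3 || y6 || !y8) — y6 is true.
  9. (y6 || y9) — y6 is true.
  10. (y2 || !y9) — !y9 is true.
  11. (!y6 || y2 || !y5) — !y5 is true.
  12. (y9 || !y5) — !y5 is true.
  13. (y5 || y3) — y3 is true.
  14. (y6 || !y8 || !y5) — !y5 is true.
  15. (y6 || y5 || !y4) — y6 is true.
  16. (!y9 || !y6) — !y9 is true.
  17. (!y3 || y6 || y5) — y6 is true.
  18. (!y7 || y8) — y8 is true.
  19. (!y6 || y2 || !y1) — !y1 is true.
  20. (y7 || !y6) — y7 is true.
  21. (y3 || !y6) — y3 is true.
  22. (!y8 || !y9) — !y9 is true.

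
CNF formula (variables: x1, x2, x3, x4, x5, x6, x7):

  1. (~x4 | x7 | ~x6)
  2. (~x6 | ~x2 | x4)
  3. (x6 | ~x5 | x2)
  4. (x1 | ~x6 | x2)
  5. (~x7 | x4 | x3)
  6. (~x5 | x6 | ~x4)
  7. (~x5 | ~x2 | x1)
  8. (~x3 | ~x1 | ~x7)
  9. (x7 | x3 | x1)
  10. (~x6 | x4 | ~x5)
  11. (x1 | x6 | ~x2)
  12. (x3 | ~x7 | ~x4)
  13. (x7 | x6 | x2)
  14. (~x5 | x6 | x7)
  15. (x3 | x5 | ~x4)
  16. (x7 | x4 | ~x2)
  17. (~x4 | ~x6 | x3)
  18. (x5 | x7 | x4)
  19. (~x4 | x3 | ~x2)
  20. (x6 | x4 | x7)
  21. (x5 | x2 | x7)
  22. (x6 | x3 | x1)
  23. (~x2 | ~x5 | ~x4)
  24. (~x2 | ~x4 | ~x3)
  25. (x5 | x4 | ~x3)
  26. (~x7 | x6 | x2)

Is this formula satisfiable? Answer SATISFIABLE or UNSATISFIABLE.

x4 = True:
  x2 = True:
    propagation gives x3=True; an empty clause results — contradiction.
  x2 = False:
    x6 = True:
      propagation gives x7=True, x1=True, x3=False; contradiction.
    x6 = False:
      propagation gives x5=False, x7=True; contradiction.
x4 = False:
  x6 = True:
    propagation gives x2=False, x1=True, x5=False, x7=True; an empty clause results — contradiction.
  x6 = False:
    propagation gives x7=True, x3=True, x1=False, x2=False; an empty clause results — contradiction.
Every branch closes, so no satisfying assignment exists.

UNSATISFIABLE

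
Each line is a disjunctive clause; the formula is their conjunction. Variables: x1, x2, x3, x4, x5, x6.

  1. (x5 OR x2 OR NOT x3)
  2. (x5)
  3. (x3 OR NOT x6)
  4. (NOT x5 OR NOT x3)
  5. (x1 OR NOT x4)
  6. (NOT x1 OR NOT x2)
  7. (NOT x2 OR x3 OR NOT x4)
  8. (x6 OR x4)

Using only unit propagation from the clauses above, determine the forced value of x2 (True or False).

False

(x5) is a unit clause: x5 = True.
(NOT x5 OR NOT x3): since x5 = True, the clause reduces to (NOT x3). x3 = False.
In (NOT x6 OR x3), x3 is now false; NOT x6 must hold, so x6 = False.
In (x6 OR x4), x6 is now false; x4 must hold, so x4 = True.
(NOT x4 OR x1) with x4 = True leaves only x1, so x1 = True.
(NOT x1 OR NOT x2) with x1 = True leaves only NOT x2, so x2 = False.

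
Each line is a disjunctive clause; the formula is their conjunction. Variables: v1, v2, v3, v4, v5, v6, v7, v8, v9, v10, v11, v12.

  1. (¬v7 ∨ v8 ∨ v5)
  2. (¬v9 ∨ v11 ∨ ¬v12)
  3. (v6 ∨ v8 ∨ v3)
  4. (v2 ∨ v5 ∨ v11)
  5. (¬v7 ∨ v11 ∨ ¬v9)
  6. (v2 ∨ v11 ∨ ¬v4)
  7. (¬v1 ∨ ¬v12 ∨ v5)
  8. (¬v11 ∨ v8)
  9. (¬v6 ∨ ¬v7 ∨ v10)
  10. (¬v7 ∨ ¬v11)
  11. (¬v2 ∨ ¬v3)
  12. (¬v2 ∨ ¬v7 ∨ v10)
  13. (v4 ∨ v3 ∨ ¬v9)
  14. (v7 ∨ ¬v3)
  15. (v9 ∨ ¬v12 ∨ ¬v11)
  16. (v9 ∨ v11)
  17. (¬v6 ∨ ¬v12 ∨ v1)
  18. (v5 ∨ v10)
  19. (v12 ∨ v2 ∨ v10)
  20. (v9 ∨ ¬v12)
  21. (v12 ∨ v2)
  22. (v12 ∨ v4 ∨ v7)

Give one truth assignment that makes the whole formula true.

v1 = False, v2 = True, v3 = False, v4 = True, v5 = False, v6 = True, v7 = False, v8 = True, v9 = True, v10 = True, v11 = True, v12 = False

v8 occurs only positively in the remaining clauses — set v8 = True.
Pure literal: v10 appears only positively; assign v10 = True.
Branch on v1: take v1 = False.
The remaining clauses are satisfied by v2 = True, v3 = False, v4 = True, v5 = False, v6 = True, v7 = False, v9 = True, v11 = True, v12 = False.
Every clause has at least one true literal under this assignment.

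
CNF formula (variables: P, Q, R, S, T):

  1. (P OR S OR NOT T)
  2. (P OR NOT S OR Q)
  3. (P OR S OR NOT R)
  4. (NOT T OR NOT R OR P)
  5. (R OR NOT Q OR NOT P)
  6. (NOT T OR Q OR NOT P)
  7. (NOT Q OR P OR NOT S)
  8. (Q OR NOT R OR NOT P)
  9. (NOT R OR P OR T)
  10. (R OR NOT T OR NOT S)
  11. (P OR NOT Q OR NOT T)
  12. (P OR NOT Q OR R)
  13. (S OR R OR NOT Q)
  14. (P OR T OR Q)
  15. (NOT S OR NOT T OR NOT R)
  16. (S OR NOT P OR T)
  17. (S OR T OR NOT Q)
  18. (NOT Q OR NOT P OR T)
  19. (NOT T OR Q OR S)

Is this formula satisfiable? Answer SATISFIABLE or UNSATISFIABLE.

SATISFIABLE

Branch on P: take P = True.
Try Q = True.
  then R is forced to True.
  then T is forced to True.
  then S is forced to False.
So P = True  Q = True  R = True  S = False  T = True is a satisfying assignment.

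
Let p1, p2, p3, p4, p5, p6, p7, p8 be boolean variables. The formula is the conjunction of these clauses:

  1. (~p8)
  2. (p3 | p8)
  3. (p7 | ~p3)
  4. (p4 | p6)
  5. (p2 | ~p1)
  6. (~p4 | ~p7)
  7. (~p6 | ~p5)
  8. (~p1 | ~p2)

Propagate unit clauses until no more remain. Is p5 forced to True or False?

(~p8) stands alone — p8 = False.
(p3 | p8) with p8 = False leaves only p3, so p3 = True.
In (p7 | ~p3), ~p3 is now false; p7 must hold, so p7 = True.
In (~p7 | ~p4), ~p7 is now false; ~p4 must hold, so p4 = False.
From (p4 | p6) and p4 = False: p6 = True.
From (~p6 | ~p5) and p6 = True: p5 = False.

False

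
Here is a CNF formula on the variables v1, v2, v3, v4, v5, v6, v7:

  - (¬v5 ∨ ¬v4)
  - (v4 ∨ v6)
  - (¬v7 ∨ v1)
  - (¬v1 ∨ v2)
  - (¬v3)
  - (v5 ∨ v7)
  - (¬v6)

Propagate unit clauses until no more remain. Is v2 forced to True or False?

True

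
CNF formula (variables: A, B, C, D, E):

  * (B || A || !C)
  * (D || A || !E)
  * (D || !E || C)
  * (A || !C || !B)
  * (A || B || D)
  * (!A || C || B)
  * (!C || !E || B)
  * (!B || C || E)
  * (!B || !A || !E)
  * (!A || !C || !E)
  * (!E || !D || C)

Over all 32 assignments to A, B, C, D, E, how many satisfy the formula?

5

Satisfying assignments:
  A=F B=F C=F D=T E=F
  A=T B=F C=T D=F E=F
  A=T B=F C=T D=T E=F
  A=T B=T C=T D=F E=F
  A=T B=T C=T D=T E=F
Count: 5.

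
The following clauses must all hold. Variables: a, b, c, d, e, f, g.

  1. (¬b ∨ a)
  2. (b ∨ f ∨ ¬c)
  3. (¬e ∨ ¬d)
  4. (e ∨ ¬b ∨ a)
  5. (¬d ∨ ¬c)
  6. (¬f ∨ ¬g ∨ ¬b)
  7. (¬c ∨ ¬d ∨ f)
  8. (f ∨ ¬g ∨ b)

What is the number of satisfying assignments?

41

Case analysis on b and f:
  b=1, f=1: 5 of the 32 assignments to (a,c,d,e,g) work.
  b=1, f=0: g free; 5 ways for (a,c,d,e) × 2^1 = 10.
  b=0, f=1: a, g free; 5 ways for (c,d,e) × 2^2 = 20.
  b=0, f=0: a free; 3 ways for (c,d,e,g) × 2^1 = 6.
Total: 5 + 10 + 20 + 6 = 41.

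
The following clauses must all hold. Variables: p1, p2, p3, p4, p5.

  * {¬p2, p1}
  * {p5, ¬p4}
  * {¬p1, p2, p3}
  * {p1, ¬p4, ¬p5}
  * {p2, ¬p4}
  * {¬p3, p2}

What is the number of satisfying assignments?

8

Split on p2, then p1.
  p2=T, p1=T: p3 free; 3 ways for (p4,p5) × 2^1 = 6.
  p2=T, p1=F: a clause becomes empty — 0.
  p2=F, p1=T: a clause becomes empty — 0.
  p2=F, p1=F: remaining (p3,p4,p5) ∈ {(F,F,F); (F,F,T)} — 2.
Total: 6 + 0 + 0 + 2 = 8.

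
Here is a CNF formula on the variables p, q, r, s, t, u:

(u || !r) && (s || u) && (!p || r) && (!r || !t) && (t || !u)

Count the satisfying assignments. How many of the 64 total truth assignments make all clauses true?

Split on r, then u.
  r=1, u=1: a clause becomes empty — 0.
  r=1, u=0: a clause becomes empty — 0.
  r=0, u=1: remaining (p,q,s,t) ∈ {(0,0,0,1); (0,0,1,1); (0,1,0,1); (0,1,1,1)} — 4.
  r=0, u=0: remaining (p,q,s,t) ∈ {(0,0,1,0); (0,0,1,1); (0,1,1,0); (0,1,1,1)} — 4.
Total: 0 + 0 + 4 + 4 = 8.

8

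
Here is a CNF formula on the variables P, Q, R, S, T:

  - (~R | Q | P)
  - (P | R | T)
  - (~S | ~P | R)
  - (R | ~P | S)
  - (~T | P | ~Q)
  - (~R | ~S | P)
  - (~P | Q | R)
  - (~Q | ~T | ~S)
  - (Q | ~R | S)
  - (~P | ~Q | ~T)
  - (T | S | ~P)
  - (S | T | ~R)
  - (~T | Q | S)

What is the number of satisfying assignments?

Satisfying assignments:
  P=F Q=F R=F S=T T=T
  P=T Q=F R=T S=T T=F
  P=T Q=F R=T S=T T=T
  P=T Q=T R=T S=T T=F
Count: 4.

4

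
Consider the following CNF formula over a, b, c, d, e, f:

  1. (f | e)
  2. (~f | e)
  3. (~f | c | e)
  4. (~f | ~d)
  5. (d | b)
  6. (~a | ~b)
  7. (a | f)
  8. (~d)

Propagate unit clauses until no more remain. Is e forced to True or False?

True

Unit clause (~d) sets d = False.
In (d | b), d is now false; b must hold, so b = True.
In (~b | ~a), ~b is now false; ~a must hold, so a = False.
In (f | a), a is now false; f must hold, so f = True.
(~f | e) with f = True leaves only e, so e = True.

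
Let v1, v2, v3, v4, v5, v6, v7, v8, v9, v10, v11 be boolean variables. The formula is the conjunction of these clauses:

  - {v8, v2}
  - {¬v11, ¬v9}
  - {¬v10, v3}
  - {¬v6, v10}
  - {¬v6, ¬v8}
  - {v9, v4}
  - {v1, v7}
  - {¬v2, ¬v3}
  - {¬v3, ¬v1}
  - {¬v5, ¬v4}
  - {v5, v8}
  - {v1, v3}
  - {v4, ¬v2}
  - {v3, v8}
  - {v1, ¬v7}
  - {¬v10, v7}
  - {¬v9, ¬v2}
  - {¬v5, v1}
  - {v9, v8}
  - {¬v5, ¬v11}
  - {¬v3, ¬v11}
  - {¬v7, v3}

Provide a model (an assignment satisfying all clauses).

v1=1  v2=0  v3=0  v4=0  v5=1  v6=0  v7=0  v8=1  v9=1  v10=0  v11=0

Check each clause:
  1. {v8, v2} — v8 is true.
  2. {¬v9, ¬v11} — ¬v11 is true.
  3. {v3, ¬v10} — ¬v10 is true.
  4. {¬v6, v10} — ¬v6 is true.
  5. {¬v6, ¬v8} — ¬v6 is true.
  6. {v9, v4} — v9 is true.
  7. {v7, v1} — v1 is true.
  8. {¬v2, ¬v3} — ¬v3 is true.
  9. {¬v3, ¬v1} — ¬v3 is true.
  10. {¬v5, ¬v4} — ¬v4 is true.
  11. {v5, v8} — v8 is true.
  12. {v1, v3} — v1 is true.
  13. {¬v2, v4} — ¬v2 is true.
  14. {v3, v8} — v8 is true.
  15. {¬v7, v1} — ¬v7 is true.
  16. {v7, ¬v10} — ¬v10 is true.
  17. {¬v2, ¬v9} — ¬v2 is true.
  18. {¬v5, v1} — v1 is true.
  19. {v9, v8} — v8 is true.
  20. {¬v11, ¬v5} — ¬v11 is true.
  21. {¬v11, ¬v3} — ¬v11 is true.
  22. {v3, ¬v7} — ¬v7 is true.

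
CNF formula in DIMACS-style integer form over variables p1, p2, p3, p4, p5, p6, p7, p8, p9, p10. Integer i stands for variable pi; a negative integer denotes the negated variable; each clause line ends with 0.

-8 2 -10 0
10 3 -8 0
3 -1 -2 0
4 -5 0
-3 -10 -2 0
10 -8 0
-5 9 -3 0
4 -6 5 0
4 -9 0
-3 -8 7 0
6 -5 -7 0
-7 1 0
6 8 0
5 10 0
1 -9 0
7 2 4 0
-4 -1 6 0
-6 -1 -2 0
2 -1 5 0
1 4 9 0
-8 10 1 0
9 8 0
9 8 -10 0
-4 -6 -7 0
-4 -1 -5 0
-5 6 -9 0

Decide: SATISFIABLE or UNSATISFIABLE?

Branch on p1: take p1 = False.
  then p7 is forced to False.
  then p9 is forced to False.
  then p4 is forced to True.
  then p8 is forced to True.
  then p10 is forced to True.
  then p2 is forced to True.
  then p3 is forced to False.
p5, p6 are now unconstrained; take p5 = False, p6 = True.
So p1 = F, p2 = T, p3 = F, p4 = T, p5 = F, p6 = T, p7 = F, p8 = T, p9 = F, p10 = T is a satisfying assignment.

SATISFIABLE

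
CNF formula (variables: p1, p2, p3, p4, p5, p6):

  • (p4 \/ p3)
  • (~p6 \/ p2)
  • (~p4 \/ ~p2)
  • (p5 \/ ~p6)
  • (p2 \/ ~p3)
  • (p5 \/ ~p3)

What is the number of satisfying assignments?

8

The models are:
  p1=0 p2=0 p3=0 p4=1 p5=0 p6=0
  p1=0 p2=0 p3=0 p4=1 p5=1 p6=0
  p1=0 p2=1 p3=1 p4=0 p5=1 p6=0
  p1=0 p2=1 p3=1 p4=0 p5=1 p6=1
  p1=1 p2=0 p3=0 p4=1 p5=0 p6=0
  p1=1 p2=0 p3=0 p4=1 p5=1 p6=0
  p1=1 p2=1 p3=1 p4=0 p5=1 p6=0
  p1=1 p2=1 p3=1 p4=0 p5=1 p6=1
Count: 8.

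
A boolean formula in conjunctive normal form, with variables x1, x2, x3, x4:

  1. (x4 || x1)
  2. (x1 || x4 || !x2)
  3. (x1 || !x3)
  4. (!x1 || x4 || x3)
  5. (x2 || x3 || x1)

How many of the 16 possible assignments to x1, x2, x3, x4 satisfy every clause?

7

Satisfying assignments:
  x1=0 x2=1 x3=0 x4=1
  x1=1 x2=0 x3=0 x4=1
  x1=1 x2=0 x3=1 x4=0
  x1=1 x2=0 x3=1 x4=1
  x1=1 x2=1 x3=0 x4=1
  x1=1 x2=1 x3=1 x4=0
  x1=1 x2=1 x3=1 x4=1
That's 7 in total.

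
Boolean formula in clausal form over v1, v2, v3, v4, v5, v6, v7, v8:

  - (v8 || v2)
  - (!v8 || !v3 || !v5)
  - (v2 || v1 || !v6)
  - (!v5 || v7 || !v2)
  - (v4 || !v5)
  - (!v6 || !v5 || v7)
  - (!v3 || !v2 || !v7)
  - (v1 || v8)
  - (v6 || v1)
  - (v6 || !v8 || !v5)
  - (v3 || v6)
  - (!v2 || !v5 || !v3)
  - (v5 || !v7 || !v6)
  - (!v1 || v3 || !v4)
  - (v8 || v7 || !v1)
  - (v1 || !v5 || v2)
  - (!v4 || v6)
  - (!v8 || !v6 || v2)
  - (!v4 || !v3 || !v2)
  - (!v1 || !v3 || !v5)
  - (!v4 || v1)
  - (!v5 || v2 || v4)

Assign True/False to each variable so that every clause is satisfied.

v1=T, v2=F, v3=T, v4=F, v5=F, v6=F, v7=F, v8=T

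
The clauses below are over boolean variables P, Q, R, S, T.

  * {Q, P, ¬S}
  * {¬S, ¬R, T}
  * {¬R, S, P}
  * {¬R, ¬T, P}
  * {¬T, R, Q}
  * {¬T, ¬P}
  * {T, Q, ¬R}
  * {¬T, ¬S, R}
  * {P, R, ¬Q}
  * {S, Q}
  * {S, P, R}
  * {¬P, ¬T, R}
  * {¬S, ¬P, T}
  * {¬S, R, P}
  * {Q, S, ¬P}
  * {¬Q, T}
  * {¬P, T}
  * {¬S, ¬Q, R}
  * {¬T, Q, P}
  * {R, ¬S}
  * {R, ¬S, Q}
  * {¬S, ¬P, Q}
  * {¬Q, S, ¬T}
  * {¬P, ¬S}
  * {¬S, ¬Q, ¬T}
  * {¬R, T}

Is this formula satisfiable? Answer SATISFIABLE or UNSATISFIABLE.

S = True:
  propagation gives R=True, T=True, P=True; an empty clause results — contradiction.
S = False:
  propagation gives Q=True, T=True; an empty clause results — contradiction.
Every branch closes, so no satisfying assignment exists.

UNSATISFIABLE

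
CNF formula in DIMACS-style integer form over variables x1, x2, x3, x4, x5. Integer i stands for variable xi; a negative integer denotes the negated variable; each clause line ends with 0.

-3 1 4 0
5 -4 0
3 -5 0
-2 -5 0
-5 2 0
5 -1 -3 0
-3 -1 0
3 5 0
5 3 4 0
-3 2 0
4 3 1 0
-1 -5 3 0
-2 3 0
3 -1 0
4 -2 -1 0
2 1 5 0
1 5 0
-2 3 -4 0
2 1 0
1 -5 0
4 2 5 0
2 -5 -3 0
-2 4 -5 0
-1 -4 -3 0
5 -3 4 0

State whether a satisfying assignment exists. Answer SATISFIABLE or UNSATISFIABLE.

x3 = True:
  propagation gives x1=False, x4=True, x5=True; an empty clause results — contradiction.
x3 = False:
  propagation gives x5=False; an empty clause results — contradiction.
Every branch closes, so no satisfying assignment exists.

UNSATISFIABLE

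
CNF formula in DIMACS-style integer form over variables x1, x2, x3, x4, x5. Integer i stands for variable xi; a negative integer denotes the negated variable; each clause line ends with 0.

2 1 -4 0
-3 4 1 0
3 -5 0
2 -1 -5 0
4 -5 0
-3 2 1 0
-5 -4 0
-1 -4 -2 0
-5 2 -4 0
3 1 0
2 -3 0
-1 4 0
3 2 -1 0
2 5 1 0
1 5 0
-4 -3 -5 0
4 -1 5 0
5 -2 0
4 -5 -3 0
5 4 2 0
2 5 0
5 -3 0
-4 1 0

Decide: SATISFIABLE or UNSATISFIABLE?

UNSATISFIABLE

x5 = True:
  propagation gives x3=True, x4=True; an empty clause results — contradiction.
x5 = False:
  propagation gives x1=True, x4=True, x2=False; an empty clause results — contradiction.
Every branch closes, so no satisfying assignment exists.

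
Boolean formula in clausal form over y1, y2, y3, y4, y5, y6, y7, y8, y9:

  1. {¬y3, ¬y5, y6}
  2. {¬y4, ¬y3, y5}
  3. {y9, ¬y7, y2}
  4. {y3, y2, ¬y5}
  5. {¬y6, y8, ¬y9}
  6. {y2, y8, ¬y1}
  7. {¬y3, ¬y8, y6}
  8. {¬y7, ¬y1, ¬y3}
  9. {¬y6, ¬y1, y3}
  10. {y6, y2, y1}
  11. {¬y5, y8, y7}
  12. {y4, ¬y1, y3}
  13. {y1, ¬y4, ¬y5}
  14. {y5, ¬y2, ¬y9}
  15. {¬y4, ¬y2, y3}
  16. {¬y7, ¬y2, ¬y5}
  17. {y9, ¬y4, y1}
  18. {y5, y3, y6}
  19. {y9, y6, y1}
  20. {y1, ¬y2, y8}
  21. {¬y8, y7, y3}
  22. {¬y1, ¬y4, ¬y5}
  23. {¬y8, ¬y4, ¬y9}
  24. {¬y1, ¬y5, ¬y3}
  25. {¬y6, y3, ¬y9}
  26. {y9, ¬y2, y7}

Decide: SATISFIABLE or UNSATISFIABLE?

SATISFIABLE

Set y1 = False and propagate.
For the remaining variables, y2 = False, y3 = True, y4 = False, y5 = True, y6 = True, y7 = True, y8 = True, y9 = True works.
So y1 = False  y2 = False  y3 = True  y4 = False  y5 = True  y6 = True  y7 = True  y8 = True  y9 = True is a satisfying assignment.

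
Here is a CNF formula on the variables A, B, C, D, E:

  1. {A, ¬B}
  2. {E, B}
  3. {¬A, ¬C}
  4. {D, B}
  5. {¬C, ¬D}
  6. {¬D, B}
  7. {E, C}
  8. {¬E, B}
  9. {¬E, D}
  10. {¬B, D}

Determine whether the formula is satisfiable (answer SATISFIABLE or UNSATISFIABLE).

Set A = True and propagate.
  then C is forced to False.
  then E is forced to True.
  then B is forced to True.
  then D is forced to True.
So A=T, B=T, C=F, D=T, E=T is a satisfying assignment.

SATISFIABLE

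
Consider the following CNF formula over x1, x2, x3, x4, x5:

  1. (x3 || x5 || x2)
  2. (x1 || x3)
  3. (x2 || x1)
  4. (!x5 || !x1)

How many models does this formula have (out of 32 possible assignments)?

10

Split on x1, then x2.
  x1=T, x2=T: remaining (x3,x4,x5) ∈ {(F,F,F); (F,T,F); (T,F,F); (T,T,F)} — 4.
  x1=T, x2=F: remaining (x3,x4,x5) ∈ {(T,F,F); (T,T,F)} — 2.
  x1=F, x2=T: remaining (x3,x4,x5) ∈ {(T,F,F); (T,F,T); (T,T,F); (T,T,T)} — 4.
  x1=F, x2=F: a clause becomes empty — 0.
Total: 4 + 2 + 4 + 0 = 10.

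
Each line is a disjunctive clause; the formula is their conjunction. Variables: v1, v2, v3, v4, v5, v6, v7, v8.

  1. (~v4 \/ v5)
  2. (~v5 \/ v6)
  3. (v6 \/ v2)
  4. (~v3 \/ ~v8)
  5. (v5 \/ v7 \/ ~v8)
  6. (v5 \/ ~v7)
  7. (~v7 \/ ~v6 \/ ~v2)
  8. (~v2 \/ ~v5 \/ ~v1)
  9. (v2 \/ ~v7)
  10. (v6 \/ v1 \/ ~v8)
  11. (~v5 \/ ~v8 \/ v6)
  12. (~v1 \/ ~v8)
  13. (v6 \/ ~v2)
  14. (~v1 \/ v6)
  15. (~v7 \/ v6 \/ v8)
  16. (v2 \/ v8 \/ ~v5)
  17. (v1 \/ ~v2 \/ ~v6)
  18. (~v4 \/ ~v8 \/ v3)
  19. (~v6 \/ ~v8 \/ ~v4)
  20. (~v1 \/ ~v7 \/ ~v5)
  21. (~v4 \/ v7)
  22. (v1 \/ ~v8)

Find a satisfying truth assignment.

v1=T, v2=F, v3=T, v4=F, v5=F, v6=T, v7=F, v8=F

Pure literal: v4 appears only negated; assign v4 = False.
Set v1 = True and propagate.
  then v8 is forced to False.
  then v6 is forced to True.
Set v2 = False and propagate.
  then v7 is forced to False.
  then v5 is forced to False.
v3 is now unconstrained; take v3 = True.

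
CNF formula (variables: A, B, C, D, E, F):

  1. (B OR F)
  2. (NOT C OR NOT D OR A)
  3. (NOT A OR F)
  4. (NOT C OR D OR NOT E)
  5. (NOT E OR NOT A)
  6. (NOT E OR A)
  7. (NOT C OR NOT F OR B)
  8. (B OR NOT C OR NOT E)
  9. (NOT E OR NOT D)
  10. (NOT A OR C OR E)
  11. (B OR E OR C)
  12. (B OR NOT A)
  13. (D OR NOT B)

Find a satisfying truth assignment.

A = True  B = True  C = True  D = True  E = False  F = True

Branch on A: take A = True.
  then F is forced to True.
  then E is forced to False.
  then C is forced to True.
  then B is forced to True.
  then D is forced to True.
Every clause has at least one true literal under this assignment.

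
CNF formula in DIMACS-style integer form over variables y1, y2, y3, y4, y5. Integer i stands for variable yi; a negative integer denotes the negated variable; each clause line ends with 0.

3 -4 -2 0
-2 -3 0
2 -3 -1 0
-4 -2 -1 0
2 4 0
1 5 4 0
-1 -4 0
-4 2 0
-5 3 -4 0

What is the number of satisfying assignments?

3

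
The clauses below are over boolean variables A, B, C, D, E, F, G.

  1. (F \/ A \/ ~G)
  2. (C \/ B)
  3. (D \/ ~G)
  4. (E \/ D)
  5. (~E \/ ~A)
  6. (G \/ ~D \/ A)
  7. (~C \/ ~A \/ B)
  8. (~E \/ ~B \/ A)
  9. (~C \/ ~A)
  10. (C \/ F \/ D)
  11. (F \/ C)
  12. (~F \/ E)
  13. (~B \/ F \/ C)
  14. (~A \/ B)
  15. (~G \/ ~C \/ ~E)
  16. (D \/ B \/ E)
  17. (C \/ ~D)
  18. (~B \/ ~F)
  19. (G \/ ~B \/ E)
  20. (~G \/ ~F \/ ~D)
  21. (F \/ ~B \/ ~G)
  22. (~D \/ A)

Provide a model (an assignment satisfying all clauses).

Set A = False and propagate.
  then D is forced to False.
  then G is forced to False.
  then E is forced to True.
  then B is forced to False.
  then C is forced to True.
F is now unconstrained; take F = False.

A=F  B=F  C=T  D=F  E=T  F=F  G=F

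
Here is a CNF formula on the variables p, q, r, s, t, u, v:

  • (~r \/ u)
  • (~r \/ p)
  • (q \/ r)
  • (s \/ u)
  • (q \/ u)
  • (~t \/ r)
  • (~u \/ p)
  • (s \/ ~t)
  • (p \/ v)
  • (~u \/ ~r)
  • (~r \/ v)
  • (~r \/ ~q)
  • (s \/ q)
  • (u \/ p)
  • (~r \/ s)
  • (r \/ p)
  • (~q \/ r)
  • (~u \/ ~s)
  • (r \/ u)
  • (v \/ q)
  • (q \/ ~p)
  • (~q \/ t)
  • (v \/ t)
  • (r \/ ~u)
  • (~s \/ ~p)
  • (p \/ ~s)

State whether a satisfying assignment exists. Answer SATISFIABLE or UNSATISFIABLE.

UNSATISFIABLE

r = True:
  propagation gives u=True; an empty clause results — contradiction.
r = False:
  propagation gives q=True; an empty clause results — contradiction.
Every branch closes, so no satisfying assignment exists.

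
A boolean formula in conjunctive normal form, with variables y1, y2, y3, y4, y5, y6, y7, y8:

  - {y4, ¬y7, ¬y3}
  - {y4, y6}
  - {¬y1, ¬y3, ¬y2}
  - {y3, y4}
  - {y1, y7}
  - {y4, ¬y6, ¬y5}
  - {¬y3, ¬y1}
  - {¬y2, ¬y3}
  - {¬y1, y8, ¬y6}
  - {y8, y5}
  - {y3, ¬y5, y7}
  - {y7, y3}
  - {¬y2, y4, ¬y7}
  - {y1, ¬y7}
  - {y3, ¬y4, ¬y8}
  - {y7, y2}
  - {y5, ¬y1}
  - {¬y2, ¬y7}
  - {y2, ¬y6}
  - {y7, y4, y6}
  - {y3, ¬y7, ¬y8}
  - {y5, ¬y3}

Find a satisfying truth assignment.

y1=T, y2=F, y3=F, y4=T, y5=T, y6=F, y7=T, y8=F

Check each clause:
  1. {y4, ¬y7, ¬y3} — y4 is true.
  2. {y4, y6} — y4 is true.
  3. {¬y1, ¬y3, ¬y2} — ¬y3 is true.
  4. {y4, y3} — y4 is true.
  5. {y1, y7} — y1 is true.
  6. {¬y6, ¬y5, y4} — ¬y6 is true.
  7. {¬y1, ¬y3} — ¬y3 is true.
  8. {¬y2, ¬y3} — ¬y3 is true.
  9. {¬y6, ¬y1, y8} — ¬y6 is true.
  10. {y8, y5} — y5 is true.
  11. {¬y5, y7, y3} — y7 is true.
  12. {y3, y7} — y7 is true.
  13. {¬y7, ¬y2, y4} — y4 is true.
  14. {y1, ¬y7} — y1 is true.
  15. {y3, ¬y4, ¬y8} — ¬y8 is true.
  16. {y7, y2} — y7 is true.
  17. {y5, ¬y1} — y5 is true.
  18. {¬y2, ¬y7} — ¬y2 is true.
  19. {¬y6, y2} — ¬y6 is true.
  20. {y4, y7, y6} — y4 is true.
  21. {¬y7, ¬y8, y3} — ¬y8 is true.
  22. {y5, ¬y3} — y5 is true.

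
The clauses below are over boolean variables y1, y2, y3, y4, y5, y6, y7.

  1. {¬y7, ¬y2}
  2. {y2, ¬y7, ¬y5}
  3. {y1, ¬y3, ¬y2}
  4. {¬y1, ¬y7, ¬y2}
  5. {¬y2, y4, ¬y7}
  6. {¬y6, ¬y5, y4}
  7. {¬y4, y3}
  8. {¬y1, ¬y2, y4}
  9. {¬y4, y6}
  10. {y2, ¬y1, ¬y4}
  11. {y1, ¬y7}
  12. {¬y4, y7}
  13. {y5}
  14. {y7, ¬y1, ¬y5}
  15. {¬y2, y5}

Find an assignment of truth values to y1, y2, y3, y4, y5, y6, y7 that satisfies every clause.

y1=0, y2=0, y3=1, y4=0, y5=1, y6=0, y7=0

The clause (y5) is unit: y5 must be True.
Set y1 = False and propagate.
  then y7 is forced to False.
  then y4 is forced to False.
  then y6 is forced to False.
The remaining clauses are satisfied by y2 = False, y3 = True.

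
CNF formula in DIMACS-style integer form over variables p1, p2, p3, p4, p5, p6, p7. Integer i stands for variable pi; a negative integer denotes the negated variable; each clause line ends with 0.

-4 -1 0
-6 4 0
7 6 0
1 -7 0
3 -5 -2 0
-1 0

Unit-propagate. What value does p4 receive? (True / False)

(¬p1) stands alone — p1 = False.
In (p1 ∨ ¬p7), p1 is now false; ¬p7 must hold, so p7 = False.
(p7 ∨ p6) with p7 = False leaves only p6, so p6 = True.
(¬p6 ∨ p4): since p6 = True, the clause reduces to (p4). p4 = True.

True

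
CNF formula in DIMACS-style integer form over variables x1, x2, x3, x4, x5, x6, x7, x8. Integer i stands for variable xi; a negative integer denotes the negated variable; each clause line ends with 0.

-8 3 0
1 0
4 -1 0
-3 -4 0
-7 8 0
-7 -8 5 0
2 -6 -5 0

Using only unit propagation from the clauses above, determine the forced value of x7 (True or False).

False

(x1) is a unit clause: x1 = True.
(~x1 \/ x4) with x1 = True leaves only x4, so x4 = True.
In (~x3 \/ ~x4), ~x4 is now false; ~x3 must hold, so x3 = False.
(x3 \/ ~x8): since x3 = False, the clause reduces to (~x8). x8 = False.
(~x7 \/ x8) with x8 = False leaves only ~x7, so x7 = False.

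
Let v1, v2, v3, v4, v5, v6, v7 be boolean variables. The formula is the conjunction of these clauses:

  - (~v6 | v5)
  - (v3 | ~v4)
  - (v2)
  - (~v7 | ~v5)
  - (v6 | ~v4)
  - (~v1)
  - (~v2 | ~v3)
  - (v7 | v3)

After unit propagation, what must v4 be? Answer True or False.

(v2) stands alone — v2 = True.
(~v1) is a unit clause: v1 = False.
(~v2 | ~v3) with v2 = True leaves only ~v3, so v3 = False.
From (~v4 | v3) and v3 = False: v4 = False.

False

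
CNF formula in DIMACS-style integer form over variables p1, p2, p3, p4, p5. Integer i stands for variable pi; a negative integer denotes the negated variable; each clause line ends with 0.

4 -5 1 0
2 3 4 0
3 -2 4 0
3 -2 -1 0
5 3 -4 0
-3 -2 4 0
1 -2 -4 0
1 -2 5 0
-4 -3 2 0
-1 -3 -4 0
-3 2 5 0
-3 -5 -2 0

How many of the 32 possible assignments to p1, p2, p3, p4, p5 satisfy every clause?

Satisfying assignments:
  p1=0 p2=0 p3=0 p4=1 p5=1
  p1=1 p2=0 p3=0 p4=1 p5=1
  p1=1 p2=0 p3=1 p4=0 p5=1
Count: 3.

3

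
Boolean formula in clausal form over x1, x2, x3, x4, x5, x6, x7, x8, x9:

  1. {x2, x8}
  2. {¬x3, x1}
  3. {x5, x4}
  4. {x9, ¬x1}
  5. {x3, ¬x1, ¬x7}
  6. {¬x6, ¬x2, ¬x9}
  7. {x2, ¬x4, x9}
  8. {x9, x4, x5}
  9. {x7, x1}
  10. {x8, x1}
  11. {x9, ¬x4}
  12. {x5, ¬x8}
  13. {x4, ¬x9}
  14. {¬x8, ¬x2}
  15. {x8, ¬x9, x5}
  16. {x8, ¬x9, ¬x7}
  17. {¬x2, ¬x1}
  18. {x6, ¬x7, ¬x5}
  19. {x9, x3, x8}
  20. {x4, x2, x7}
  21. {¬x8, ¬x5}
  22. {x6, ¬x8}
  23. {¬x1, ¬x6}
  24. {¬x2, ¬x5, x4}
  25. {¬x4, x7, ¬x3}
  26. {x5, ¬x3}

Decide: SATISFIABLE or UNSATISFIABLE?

UNSATISFIABLE

x8 = True:
  propagation gives x5=True; an empty clause results — contradiction.
x8 = False:
  propagation gives x2=True, x1=True; an empty clause results — contradiction.
Every branch closes, so no satisfying assignment exists.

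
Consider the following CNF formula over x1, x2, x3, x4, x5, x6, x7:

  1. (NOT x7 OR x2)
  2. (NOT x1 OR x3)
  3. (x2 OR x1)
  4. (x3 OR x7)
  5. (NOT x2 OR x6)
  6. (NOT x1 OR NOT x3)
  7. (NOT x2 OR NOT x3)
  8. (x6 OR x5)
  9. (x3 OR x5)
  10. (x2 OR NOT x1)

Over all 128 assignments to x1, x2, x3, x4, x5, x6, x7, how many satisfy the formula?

2

Satisfying assignments:
  x1=0 x2=1 x3=0 x4=0 x5=1 x6=1 x7=1
  x1=0 x2=1 x3=0 x4=1 x5=1 x6=1 x7=1
Count: 2.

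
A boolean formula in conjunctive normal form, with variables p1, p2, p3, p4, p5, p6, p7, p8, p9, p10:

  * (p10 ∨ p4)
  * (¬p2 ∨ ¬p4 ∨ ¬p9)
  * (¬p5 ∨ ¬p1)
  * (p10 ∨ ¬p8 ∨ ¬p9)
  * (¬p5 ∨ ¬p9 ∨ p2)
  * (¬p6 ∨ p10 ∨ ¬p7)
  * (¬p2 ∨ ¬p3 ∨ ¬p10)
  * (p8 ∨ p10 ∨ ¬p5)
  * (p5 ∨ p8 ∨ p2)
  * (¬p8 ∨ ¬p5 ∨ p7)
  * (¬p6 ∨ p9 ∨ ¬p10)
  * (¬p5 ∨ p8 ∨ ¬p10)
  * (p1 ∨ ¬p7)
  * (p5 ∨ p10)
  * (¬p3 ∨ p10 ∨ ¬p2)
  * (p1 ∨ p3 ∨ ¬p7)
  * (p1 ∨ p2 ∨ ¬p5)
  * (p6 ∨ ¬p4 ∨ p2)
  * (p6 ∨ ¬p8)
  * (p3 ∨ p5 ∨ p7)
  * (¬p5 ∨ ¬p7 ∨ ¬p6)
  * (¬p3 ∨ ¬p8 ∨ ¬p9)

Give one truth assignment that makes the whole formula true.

Branch on p1: take p1 = True.
  then p5 is forced to False.
  then p10 is forced to True.
Try p2 = True.
  then p3 is forced to False.
  then p7 is forced to True.
Set p4 = False and propagate.
The remaining clauses are satisfied by p6 = True, p8 = False, p9 = True.
Every clause has at least one true literal under this assignment.

p1=True, p2=True, p3=False, p4=False, p5=False, p6=True, p7=True, p8=False, p9=True, p10=True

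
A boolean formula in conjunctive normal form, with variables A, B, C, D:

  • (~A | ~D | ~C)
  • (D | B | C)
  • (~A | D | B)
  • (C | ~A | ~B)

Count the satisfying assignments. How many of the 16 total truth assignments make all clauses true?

9

Split on A, then B.
  A=T, B=T: remaining (C,D) ∈ {(T,F)} — 1.
  A=T, B=F: remaining (C,D) ∈ {(F,T)} — 1.
  A=F, B=T: remaining (C,D) ∈ {(F,F); (F,T); (T,F); (T,T)} — 4.
  A=F, B=F: remaining (C,D) ∈ {(F,T); (T,F); (T,T)} — 3.
Total: 1 + 1 + 4 + 3 = 9.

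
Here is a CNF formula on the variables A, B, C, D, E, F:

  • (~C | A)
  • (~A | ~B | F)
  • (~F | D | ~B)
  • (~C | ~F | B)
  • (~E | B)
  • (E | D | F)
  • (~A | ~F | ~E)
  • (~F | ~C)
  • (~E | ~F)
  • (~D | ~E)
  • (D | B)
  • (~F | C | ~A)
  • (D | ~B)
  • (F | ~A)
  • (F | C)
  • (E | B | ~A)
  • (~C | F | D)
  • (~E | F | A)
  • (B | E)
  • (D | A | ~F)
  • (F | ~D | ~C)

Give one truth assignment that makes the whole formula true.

A=False  B=True  C=False  D=True  E=False  F=True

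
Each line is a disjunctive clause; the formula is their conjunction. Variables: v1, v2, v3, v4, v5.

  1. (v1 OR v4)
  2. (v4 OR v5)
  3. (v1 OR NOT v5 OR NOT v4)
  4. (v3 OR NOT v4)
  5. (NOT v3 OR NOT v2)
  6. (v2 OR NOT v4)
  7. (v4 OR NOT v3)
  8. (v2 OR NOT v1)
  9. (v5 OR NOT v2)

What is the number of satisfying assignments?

1

The models are:
  v1=1 v2=1 v3=0 v4=0 v5=1
Count: 1.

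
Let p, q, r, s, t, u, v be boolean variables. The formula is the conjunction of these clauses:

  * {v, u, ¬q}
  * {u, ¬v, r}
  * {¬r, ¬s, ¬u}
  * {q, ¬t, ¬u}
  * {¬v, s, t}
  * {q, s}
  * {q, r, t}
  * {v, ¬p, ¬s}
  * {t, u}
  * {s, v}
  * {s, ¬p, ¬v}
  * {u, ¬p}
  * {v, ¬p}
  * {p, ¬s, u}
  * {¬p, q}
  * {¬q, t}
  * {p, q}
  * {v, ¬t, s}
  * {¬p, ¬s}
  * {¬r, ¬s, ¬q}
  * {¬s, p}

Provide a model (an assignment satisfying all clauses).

p=0, q=1, r=1, s=0, t=1, u=1, v=1

Try p = False.
  then q is forced to True.
  then t is forced to True.
  then s is forced to False.
  then v is forced to True.
Try r = True.
u is now unconstrained; take u = True.
Check each clause:
  1. {¬q, u, v} — u is true.
  2. {u, r, ¬v} — r is true.
  3. {¬s, ¬r, ¬u} — ¬s is true.
  4. {q, ¬t, ¬u} — q is true.
  5. {t, ¬v, s} — t is true.
  6. {s, q} — q is true.
  7. {t, r, q} — q is true.
  8. {¬s, v, ¬p} — ¬s is true.
  9. {t, u} — t is true.
  10. {v, s} — v is true.
  11. {s, ¬p, ¬v} — ¬p is true.
  12. {u, ¬p} — ¬p is true.
  13. {¬p, v} — ¬p is true.
  14. {u, p, ¬s} — ¬s is true.
  15. {¬p, q} — q is true.
  16. {¬q, t} — t is true.
  17. {p, q} — q is true.
  18. {s, ¬t, v} — v is true.
  19. {¬p, ¬s} — ¬s is true.
  20. {¬q, ¬s, ¬r} — ¬s is true.
  21. {p, ¬s} — ¬s is true.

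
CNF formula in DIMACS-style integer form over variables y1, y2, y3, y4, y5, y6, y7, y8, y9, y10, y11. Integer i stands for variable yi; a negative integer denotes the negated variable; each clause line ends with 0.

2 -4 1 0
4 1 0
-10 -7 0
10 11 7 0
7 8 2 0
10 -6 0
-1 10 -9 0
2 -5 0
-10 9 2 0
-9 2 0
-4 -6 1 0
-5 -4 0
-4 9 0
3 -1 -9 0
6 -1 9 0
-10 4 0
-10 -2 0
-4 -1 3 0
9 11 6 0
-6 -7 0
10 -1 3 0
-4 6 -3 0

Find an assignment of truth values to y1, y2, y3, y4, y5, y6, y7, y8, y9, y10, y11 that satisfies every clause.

y5 occurs only negated in the remaining clauses — set y5 = False.
y11 occurs only positively in the remaining clauses — set y11 = True.
Try y1 = False.
  then y4 is forced to True.
  then y2 is forced to True.
  then y6 is forced to False.
  then y9 is forced to True.
  then y10 is forced to False.
  then y3 is forced to False.
y7, y8 are now unconstrained; take y7 = True, y8 = False.

y1 = 0, y2 = 1, y3 = 0, y4 = 1, y5 = 0, y6 = 0, y7 = 1, y8 = 0, y9 = 1, y10 = 0, y11 = 1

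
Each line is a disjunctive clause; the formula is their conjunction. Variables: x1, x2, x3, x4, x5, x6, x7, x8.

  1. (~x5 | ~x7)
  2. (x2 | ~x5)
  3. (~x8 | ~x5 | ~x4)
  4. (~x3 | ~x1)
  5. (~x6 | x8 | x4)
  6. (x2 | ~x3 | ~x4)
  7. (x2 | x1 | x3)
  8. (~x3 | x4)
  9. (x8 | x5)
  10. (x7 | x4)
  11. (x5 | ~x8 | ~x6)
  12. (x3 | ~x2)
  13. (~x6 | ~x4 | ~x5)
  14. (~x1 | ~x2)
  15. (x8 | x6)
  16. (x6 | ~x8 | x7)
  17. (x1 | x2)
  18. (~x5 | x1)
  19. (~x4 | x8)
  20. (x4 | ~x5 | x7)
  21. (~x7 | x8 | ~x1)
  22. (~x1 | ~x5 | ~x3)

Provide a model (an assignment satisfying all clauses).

x1=True, x2=False, x3=False, x4=False, x5=False, x6=False, x7=True, x8=True

Check each clause:
  1. (~x5 | ~x7) — ~x5 is true.
  2. (~x5 | x2) — ~x5 is true.
  3. (~x5 | ~x8 | ~x4) — ~x5 is true.
  4. (~x1 | ~x3) — ~x3 is true.
  5. (x4 | x8 | ~x6) — x8 is true.
  6. (~x4 | ~x3 | x2) — ~x4 is true.
  7. (x3 | x1 | x2) — x1 is true.
  8. (x4 | ~x3) — ~x3 is true.
  9. (x5 | x8) — x8 is true.
  10. (x4 | x7) — x7 is true.
  11. (x5 | ~x8 | ~x6) — ~x6 is true.
  12. (x3 | ~x2) — ~x2 is true.
  13. (~x5 | ~x4 | ~x6) — ~x6 is true.
  14. (~x1 | ~x2) — ~x2 is true.
  15. (x8 | x6) — x8 is true.
  16. (x6 | x7 | ~x8) — x7 is true.
  17. (x1 | x2) — x1 is true.
  18. (~x5 | x1) — x1 is true.
  19. (x8 | ~x4) — x8 is true.
  20. (~x5 | x4 | x7) — ~x5 is true.
  21. (~x7 | ~x1 | x8) — x8 is true.
  22. (~x1 | ~x5 | ~x3) — ~x5 is true.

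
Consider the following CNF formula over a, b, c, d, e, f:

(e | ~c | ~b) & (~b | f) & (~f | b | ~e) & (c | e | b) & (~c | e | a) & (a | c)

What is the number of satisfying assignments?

18

Case analysis on b and c:
  b=T, c=T: remaining (a,d,e,f) ∈ {(F,F,T,T); (F,T,T,T); (T,F,T,T); (T,T,T,T)} — 4.
  b=T, c=F: remaining (a,d,e,f) ∈ {(T,F,F,T); (T,F,T,T); (T,T,F,T); (T,T,T,T)} — 4.
  b=F, c=T: d free; 4 ways for (a,e,f) × 2^1 = 8.
  b=F, c=F: remaining (a,d,e,f) ∈ {(T,F,T,F); (T,T,T,F)} — 2.
Total: 4 + 4 + 8 + 2 = 18.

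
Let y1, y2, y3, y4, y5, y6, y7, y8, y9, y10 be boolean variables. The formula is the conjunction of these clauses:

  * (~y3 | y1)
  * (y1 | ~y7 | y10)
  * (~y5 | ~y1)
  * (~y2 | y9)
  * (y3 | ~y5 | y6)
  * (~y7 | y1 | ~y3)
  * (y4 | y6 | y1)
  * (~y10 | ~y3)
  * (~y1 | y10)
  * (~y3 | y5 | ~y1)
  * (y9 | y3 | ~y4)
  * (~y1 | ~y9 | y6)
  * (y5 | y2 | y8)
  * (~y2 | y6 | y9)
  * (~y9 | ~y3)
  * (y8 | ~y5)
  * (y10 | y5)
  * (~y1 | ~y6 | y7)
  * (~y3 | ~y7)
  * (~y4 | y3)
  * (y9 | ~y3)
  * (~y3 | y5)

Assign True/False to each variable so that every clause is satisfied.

Pure literal: y8 appears only positively; assign y8 = True.
Set y1 = False and propagate.
  then y3 is forced to False.
  then y4 is forced to False.
  then y6 is forced to True.
Set y2 = False and propagate.
The remaining clauses are satisfied by y5 = True, y7 = False, y9 = False, y10 = True.

y1=F  y2=F  y3=F  y4=F  y5=T  y6=T  y7=F  y8=T  y9=F  y10=T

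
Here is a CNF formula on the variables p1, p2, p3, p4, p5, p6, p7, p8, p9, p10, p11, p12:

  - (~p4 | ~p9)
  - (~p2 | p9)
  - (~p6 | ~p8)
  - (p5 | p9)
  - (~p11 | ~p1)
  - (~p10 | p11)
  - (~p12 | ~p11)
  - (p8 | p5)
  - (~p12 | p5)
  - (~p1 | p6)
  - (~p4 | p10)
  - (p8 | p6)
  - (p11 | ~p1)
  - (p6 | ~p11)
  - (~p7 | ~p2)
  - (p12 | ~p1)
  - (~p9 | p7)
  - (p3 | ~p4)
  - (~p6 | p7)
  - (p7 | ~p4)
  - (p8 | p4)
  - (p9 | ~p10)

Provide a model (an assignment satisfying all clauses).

p1=False, p2=False, p3=True, p4=False, p5=True, p6=False, p7=True, p8=True, p9=False, p10=False, p11=False, p12=True

Check each clause:
  1. (~p4 | ~p9) — ~p4 is true.
  2. (p9 | ~p2) — ~p2 is true.
  3. (~p6 | ~p8) — ~p6 is true.
  4. (p9 | p5) — p5 is true.
  5. (~p11 | ~p1) — ~p11 is true.
  6. (~p10 | p11) — ~p10 is true.
  7. (~p11 | ~p12) — ~p11 is true.
  8. (p5 | p8) — p8 is true.
  9. (~p12 | p5) — p5 is true.
  10. (~p1 | p6) — ~p1 is true.
  11. (~p4 | p10) — ~p4 is true.
  12. (p6 | p8) — p8 is true.
  13. (~p1 | p11) — ~p1 is true.
  14. (p6 | ~p11) — ~p11 is true.
  15. (~p2 | ~p7) — ~p2 is true.
  16. (p12 | ~p1) — p12 is true.
  17. (p7 | ~p9) — ~p9 is true.
  18. (p3 | ~p4) — p3 is true.
  19. (p7 | ~p6) — ~p6 is true.
  20. (p7 | ~p4) — ~p4 is true.
  21. (p4 | p8) — p8 is true.
  22. (~p10 | p9) — ~p10 is true.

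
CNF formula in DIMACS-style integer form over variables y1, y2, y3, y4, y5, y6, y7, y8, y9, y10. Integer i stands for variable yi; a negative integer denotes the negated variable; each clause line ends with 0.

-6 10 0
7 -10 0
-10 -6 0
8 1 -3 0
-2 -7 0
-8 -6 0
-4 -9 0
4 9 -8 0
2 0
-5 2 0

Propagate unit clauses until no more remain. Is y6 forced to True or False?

(y2) stands alone — y2 = True.
From (~y7 \/ ~y2) and y2 = True: y7 = False.
From (~y10 \/ y7) and y7 = False: y10 = False.
(~y6 \/ y10) with y10 = False leaves only ~y6, so y6 = False.

False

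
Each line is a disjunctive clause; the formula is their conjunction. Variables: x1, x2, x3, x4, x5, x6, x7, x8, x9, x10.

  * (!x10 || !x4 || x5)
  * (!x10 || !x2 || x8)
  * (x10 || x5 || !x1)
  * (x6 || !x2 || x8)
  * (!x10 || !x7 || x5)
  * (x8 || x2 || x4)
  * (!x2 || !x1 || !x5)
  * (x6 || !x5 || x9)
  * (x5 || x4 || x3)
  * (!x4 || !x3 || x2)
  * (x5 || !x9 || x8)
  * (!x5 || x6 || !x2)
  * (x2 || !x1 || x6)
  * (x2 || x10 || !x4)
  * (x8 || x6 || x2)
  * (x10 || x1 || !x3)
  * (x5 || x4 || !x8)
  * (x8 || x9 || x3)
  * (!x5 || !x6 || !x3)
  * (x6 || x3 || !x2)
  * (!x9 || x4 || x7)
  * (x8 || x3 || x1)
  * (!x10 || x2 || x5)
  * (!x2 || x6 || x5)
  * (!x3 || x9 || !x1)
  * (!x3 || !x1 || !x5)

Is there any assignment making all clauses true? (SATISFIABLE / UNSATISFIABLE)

SATISFIABLE

Set x1 = False and propagate.
Set x2 = False and propagate.
The remaining clauses are satisfied by x3 = False, x4 = True, x5 = True, x6 = True, x7 = False, x8 = True, x9 = True, x10 = True.
So x1=False, x2=False, x3=False, x4=True, x5=True, x6=True, x7=False, x8=True, x9=True, x10=True is a satisfying assignment.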